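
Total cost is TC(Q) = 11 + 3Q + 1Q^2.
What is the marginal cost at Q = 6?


MC = dTC/dQ = 3 + 2*1*Q
At Q = 6:
MC = 3 + 2*6
MC = 3 + 12 = 15

15


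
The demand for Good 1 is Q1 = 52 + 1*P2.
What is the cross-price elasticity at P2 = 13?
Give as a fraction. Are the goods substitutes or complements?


dQ1/dP2 = 1
At P2 = 13: Q1 = 52 + 1*13 = 65
Exy = (dQ1/dP2)(P2/Q1) = 1 * 13 / 65 = 1/5
Since Exy > 0, the goods are substitutes.

1/5 (substitutes)


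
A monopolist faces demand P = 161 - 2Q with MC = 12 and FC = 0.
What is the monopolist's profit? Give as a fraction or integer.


MR = MC: 161 - 4Q = 12
Q* = 149/4
P* = 161 - 2*149/4 = 173/2
Profit = (P* - MC)*Q* - FC
= (173/2 - 12)*149/4 - 0
= 149/2*149/4 - 0
= 22201/8 - 0 = 22201/8

22201/8


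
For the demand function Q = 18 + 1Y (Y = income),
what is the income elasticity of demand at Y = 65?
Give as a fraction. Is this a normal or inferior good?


dQ/dY = 1
At Y = 65: Q = 18 + 1*65 = 83
Ey = (dQ/dY)(Y/Q) = 1 * 65 / 83 = 65/83
Since Ey > 0, this is a normal good.

65/83 (normal good)


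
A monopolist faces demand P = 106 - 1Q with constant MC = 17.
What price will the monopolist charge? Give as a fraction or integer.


MR = 106 - 2Q
Set MR = MC: 106 - 2Q = 17
Q* = 89/2
Substitute into demand:
P* = 106 - 1*89/2 = 123/2

123/2


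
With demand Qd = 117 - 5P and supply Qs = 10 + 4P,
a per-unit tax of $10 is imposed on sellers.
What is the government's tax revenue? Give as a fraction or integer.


With tax on sellers, new supply: Qs' = 10 + 4(P - 10)
= 4P - 30
New equilibrium quantity:
Q_new = 106/3
Tax revenue = tax * Q_new = 10 * 106/3 = 1060/3

1060/3


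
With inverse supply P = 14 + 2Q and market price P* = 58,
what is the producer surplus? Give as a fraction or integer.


Minimum supply price (at Q=0): P_min = 14
Quantity supplied at P* = 58:
Q* = (58 - 14)/2 = 22
PS = (1/2) * Q* * (P* - P_min)
PS = (1/2) * 22 * (58 - 14)
PS = (1/2) * 22 * 44 = 484

484


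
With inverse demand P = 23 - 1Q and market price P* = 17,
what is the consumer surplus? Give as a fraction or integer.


Maximum willingness to pay (at Q=0): P_max = 23
Quantity demanded at P* = 17:
Q* = (23 - 17)/1 = 6
CS = (1/2) * Q* * (P_max - P*)
CS = (1/2) * 6 * (23 - 17)
CS = (1/2) * 6 * 6 = 18

18


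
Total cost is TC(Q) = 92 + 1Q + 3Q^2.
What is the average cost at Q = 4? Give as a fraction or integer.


TC(4) = 92 + 1*4 + 3*4^2
TC(4) = 92 + 4 + 48 = 144
AC = TC/Q = 144/4 = 36

36


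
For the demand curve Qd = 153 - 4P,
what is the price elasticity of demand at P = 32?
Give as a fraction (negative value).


dQ/dP = -4
At P = 32: Q = 153 - 4*32 = 25
E = (dQ/dP)(P/Q) = (-4)(32/25) = -128/25

-128/25


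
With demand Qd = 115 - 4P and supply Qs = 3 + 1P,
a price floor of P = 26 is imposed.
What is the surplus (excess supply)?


At P = 26:
Qd = 115 - 4*26 = 11
Qs = 3 + 1*26 = 29
Surplus = Qs - Qd = 29 - 11 = 18

18


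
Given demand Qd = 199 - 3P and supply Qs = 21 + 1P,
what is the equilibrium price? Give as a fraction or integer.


At equilibrium, Qd = Qs.
199 - 3P = 21 + 1P
199 - 21 = 3P + 1P
178 = 4P
P* = 178/4 = 89/2

89/2


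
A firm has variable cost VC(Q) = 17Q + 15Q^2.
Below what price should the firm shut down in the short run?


AVC(Q) = VC(Q)/Q = 17 + 15Q
AVC is increasing in Q, so minimum AVC is at Q -> 0+.
Min AVC = 17
The firm should shut down if P < 17.

17


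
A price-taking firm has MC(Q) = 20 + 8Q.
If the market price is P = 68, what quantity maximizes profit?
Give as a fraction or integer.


In perfect competition, profit is maximized where P = MC.
68 = 20 + 8Q
48 = 8Q
Q* = 48/8 = 6

6


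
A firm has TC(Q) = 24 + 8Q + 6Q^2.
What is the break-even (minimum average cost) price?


AC(Q) = 24/Q + 8 + 6Q
To minimize: dAC/dQ = -24/Q^2 + 6 = 0
Q^2 = 24/6 = 4
Q* = 2
Min AC = 24/2 + 8 + 6*2
Min AC = 12 + 8 + 12 = 32

32


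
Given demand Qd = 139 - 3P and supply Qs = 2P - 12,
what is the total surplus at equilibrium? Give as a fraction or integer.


Find equilibrium: 139 - 3P = 2P - 12
139 + 12 = 5P
P* = 151/5 = 151/5
Q* = 2*151/5 - 12 = 242/5
Inverse demand: P = 139/3 - Q/3, so P_max = 139/3
Inverse supply: P = 6 + Q/2, so P_min = 6
CS = (1/2) * 242/5 * (139/3 - 151/5) = 29282/75
PS = (1/2) * 242/5 * (151/5 - 6) = 14641/25
TS = CS + PS = 29282/75 + 14641/25 = 14641/15

14641/15


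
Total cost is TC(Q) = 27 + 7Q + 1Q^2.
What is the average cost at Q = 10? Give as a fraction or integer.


TC(10) = 27 + 7*10 + 1*10^2
TC(10) = 27 + 70 + 100 = 197
AC = TC/Q = 197/10 = 197/10

197/10


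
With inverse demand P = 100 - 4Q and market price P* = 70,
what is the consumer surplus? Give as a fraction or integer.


Maximum willingness to pay (at Q=0): P_max = 100
Quantity demanded at P* = 70:
Q* = (100 - 70)/4 = 15/2
CS = (1/2) * Q* * (P_max - P*)
CS = (1/2) * 15/2 * (100 - 70)
CS = (1/2) * 15/2 * 30 = 225/2

225/2


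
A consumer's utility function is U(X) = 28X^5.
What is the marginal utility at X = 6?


MU = dU/dX = 28*5*X^(5-1)
MU = 140*X^4
At X = 6:
MU = 140 * 6^4
MU = 140 * 1296 = 181440

181440


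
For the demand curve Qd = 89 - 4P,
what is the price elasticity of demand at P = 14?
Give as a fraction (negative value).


dQ/dP = -4
At P = 14: Q = 89 - 4*14 = 33
E = (dQ/dP)(P/Q) = (-4)(14/33) = -56/33

-56/33


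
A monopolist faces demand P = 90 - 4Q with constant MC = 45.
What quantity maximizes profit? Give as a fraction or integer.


TR = P*Q = (90 - 4Q)Q = 90Q - 4Q^2
MR = dTR/dQ = 90 - 8Q
Set MR = MC:
90 - 8Q = 45
45 = 8Q
Q* = 45/8 = 45/8

45/8


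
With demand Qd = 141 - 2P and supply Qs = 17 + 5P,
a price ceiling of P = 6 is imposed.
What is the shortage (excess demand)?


At P = 6:
Qd = 141 - 2*6 = 129
Qs = 17 + 5*6 = 47
Shortage = Qd - Qs = 129 - 47 = 82

82


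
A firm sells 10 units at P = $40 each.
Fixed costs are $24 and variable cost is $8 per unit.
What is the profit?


Total Revenue = P * Q = 40 * 10 = $400
Total Cost = FC + VC*Q = 24 + 8*10 = $104
Profit = TR - TC = 400 - 104 = $296

$296


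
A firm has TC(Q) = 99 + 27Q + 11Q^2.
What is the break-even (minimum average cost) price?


AC(Q) = 99/Q + 27 + 11Q
To minimize: dAC/dQ = -99/Q^2 + 11 = 0
Q^2 = 99/11 = 9
Q* = 3
Min AC = 99/3 + 27 + 11*3
Min AC = 33 + 27 + 33 = 93

93


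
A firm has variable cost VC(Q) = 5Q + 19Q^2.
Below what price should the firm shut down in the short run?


AVC(Q) = VC(Q)/Q = 5 + 19Q
AVC is increasing in Q, so minimum AVC is at Q -> 0+.
Min AVC = 5
The firm should shut down if P < 5.

5


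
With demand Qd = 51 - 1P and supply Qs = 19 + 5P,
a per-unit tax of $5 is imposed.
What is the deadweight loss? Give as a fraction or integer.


Pre-tax equilibrium quantity: Q* = 137/3
Post-tax equilibrium quantity: Q_tax = 83/2
Reduction in quantity: Q* - Q_tax = 25/6
DWL = (1/2) * tax * (Q* - Q_tax)
DWL = (1/2) * 5 * 25/6 = 125/12

125/12


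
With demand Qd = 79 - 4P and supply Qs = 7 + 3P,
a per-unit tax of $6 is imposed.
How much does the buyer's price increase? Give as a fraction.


With a per-unit tax, the buyer's price increase depends on relative slopes.
Supply slope: d = 3, Demand slope: b = 4
Buyer's price increase = d * tax / (b + d)
= 3 * 6 / (4 + 3)
= 18 / 7 = 18/7

18/7


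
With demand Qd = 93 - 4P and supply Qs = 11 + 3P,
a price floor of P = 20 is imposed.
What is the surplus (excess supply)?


At P = 20:
Qd = 93 - 4*20 = 13
Qs = 11 + 3*20 = 71
Surplus = Qs - Qd = 71 - 13 = 58

58


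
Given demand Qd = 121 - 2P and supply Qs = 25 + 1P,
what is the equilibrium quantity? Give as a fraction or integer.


First find equilibrium price:
121 - 2P = 25 + 1P
P* = 96/3 = 32
Then substitute into demand:
Q* = 121 - 2 * 32 = 57

57


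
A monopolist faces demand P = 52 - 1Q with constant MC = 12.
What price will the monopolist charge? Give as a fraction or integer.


MR = 52 - 2Q
Set MR = MC: 52 - 2Q = 12
Q* = 20
Substitute into demand:
P* = 52 - 1*20 = 32

32


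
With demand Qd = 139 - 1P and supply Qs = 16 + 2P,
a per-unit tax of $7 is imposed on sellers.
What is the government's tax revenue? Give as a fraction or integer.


With tax on sellers, new supply: Qs' = 16 + 2(P - 7)
= 2 + 2P
New equilibrium quantity:
Q_new = 280/3
Tax revenue = tax * Q_new = 7 * 280/3 = 1960/3

1960/3


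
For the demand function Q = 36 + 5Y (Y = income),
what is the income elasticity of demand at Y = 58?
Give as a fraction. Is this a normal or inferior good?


dQ/dY = 5
At Y = 58: Q = 36 + 5*58 = 326
Ey = (dQ/dY)(Y/Q) = 5 * 58 / 326 = 145/163
Since Ey > 0, this is a normal good.

145/163 (normal good)


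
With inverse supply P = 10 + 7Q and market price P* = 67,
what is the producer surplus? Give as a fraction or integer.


Minimum supply price (at Q=0): P_min = 10
Quantity supplied at P* = 67:
Q* = (67 - 10)/7 = 57/7
PS = (1/2) * Q* * (P* - P_min)
PS = (1/2) * 57/7 * (67 - 10)
PS = (1/2) * 57/7 * 57 = 3249/14

3249/14


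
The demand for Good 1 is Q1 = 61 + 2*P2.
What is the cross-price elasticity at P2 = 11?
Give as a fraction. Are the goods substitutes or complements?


dQ1/dP2 = 2
At P2 = 11: Q1 = 61 + 2*11 = 83
Exy = (dQ1/dP2)(P2/Q1) = 2 * 11 / 83 = 22/83
Since Exy > 0, the goods are substitutes.

22/83 (substitutes)


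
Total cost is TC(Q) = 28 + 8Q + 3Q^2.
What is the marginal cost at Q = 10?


MC = dTC/dQ = 8 + 2*3*Q
At Q = 10:
MC = 8 + 6*10
MC = 8 + 60 = 68

68


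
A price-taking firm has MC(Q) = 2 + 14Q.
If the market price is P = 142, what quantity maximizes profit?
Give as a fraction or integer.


In perfect competition, profit is maximized where P = MC.
142 = 2 + 14Q
140 = 14Q
Q* = 140/14 = 10

10


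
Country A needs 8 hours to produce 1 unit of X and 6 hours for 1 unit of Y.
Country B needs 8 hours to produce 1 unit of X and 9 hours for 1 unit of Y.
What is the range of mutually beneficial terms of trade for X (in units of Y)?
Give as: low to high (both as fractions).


Opportunity cost of X for Country A = hours_X / hours_Y = 8/6 = 4/3 units of Y
Opportunity cost of X for Country B = hours_X / hours_Y = 8/9 = 8/9 units of Y
Terms of trade must be between the two opportunity costs.
Range: 8/9 to 4/3

8/9 to 4/3


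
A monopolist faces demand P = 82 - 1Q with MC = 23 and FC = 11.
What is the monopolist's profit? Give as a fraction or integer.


MR = MC: 82 - 2Q = 23
Q* = 59/2
P* = 82 - 1*59/2 = 105/2
Profit = (P* - MC)*Q* - FC
= (105/2 - 23)*59/2 - 11
= 59/2*59/2 - 11
= 3481/4 - 11 = 3437/4

3437/4


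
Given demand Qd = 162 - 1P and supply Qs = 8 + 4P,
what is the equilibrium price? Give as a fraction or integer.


At equilibrium, Qd = Qs.
162 - 1P = 8 + 4P
162 - 8 = 1P + 4P
154 = 5P
P* = 154/5 = 154/5

154/5


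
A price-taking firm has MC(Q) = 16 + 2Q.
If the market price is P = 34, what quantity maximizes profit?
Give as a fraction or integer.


In perfect competition, profit is maximized where P = MC.
34 = 16 + 2Q
18 = 2Q
Q* = 18/2 = 9

9


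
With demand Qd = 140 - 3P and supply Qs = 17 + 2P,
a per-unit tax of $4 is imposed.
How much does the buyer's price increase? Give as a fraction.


With a per-unit tax, the buyer's price increase depends on relative slopes.
Supply slope: d = 2, Demand slope: b = 3
Buyer's price increase = d * tax / (b + d)
= 2 * 4 / (3 + 2)
= 8 / 5 = 8/5

8/5


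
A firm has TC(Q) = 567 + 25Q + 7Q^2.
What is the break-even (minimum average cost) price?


AC(Q) = 567/Q + 25 + 7Q
To minimize: dAC/dQ = -567/Q^2 + 7 = 0
Q^2 = 567/7 = 81
Q* = 9
Min AC = 567/9 + 25 + 7*9
Min AC = 63 + 25 + 63 = 151

151


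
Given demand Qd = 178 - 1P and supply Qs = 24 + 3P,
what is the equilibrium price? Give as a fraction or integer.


At equilibrium, Qd = Qs.
178 - 1P = 24 + 3P
178 - 24 = 1P + 3P
154 = 4P
P* = 154/4 = 77/2

77/2


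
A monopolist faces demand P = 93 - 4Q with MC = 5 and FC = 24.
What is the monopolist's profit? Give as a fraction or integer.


MR = MC: 93 - 8Q = 5
Q* = 11
P* = 93 - 4*11 = 49
Profit = (P* - MC)*Q* - FC
= (49 - 5)*11 - 24
= 44*11 - 24
= 484 - 24 = 460

460


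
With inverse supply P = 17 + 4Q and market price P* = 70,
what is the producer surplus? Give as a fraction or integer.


Minimum supply price (at Q=0): P_min = 17
Quantity supplied at P* = 70:
Q* = (70 - 17)/4 = 53/4
PS = (1/2) * Q* * (P* - P_min)
PS = (1/2) * 53/4 * (70 - 17)
PS = (1/2) * 53/4 * 53 = 2809/8

2809/8


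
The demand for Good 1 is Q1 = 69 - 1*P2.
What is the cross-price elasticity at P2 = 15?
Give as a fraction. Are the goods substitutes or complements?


dQ1/dP2 = -1
At P2 = 15: Q1 = 69 - 1*15 = 54
Exy = (dQ1/dP2)(P2/Q1) = -1 * 15 / 54 = -5/18
Since Exy < 0, the goods are complements.

-5/18 (complements)


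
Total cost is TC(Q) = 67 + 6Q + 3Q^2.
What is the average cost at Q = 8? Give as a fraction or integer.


TC(8) = 67 + 6*8 + 3*8^2
TC(8) = 67 + 48 + 192 = 307
AC = TC/Q = 307/8 = 307/8

307/8


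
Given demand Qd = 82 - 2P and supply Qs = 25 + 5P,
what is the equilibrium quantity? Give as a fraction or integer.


First find equilibrium price:
82 - 2P = 25 + 5P
P* = 57/7 = 57/7
Then substitute into demand:
Q* = 82 - 2 * 57/7 = 460/7

460/7


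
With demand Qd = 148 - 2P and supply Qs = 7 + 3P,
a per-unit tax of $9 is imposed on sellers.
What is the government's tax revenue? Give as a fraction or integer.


With tax on sellers, new supply: Qs' = 7 + 3(P - 9)
= 3P - 20
New equilibrium quantity:
Q_new = 404/5
Tax revenue = tax * Q_new = 9 * 404/5 = 3636/5

3636/5


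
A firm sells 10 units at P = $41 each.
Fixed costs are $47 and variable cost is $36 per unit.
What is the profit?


Total Revenue = P * Q = 41 * 10 = $410
Total Cost = FC + VC*Q = 47 + 36*10 = $407
Profit = TR - TC = 410 - 407 = $3

$3


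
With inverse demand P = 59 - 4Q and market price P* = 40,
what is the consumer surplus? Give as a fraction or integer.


Maximum willingness to pay (at Q=0): P_max = 59
Quantity demanded at P* = 40:
Q* = (59 - 40)/4 = 19/4
CS = (1/2) * Q* * (P_max - P*)
CS = (1/2) * 19/4 * (59 - 40)
CS = (1/2) * 19/4 * 19 = 361/8

361/8


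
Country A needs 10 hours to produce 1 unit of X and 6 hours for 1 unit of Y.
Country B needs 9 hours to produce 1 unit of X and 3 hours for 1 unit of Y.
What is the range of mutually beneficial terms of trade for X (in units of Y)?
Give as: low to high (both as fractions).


Opportunity cost of X for Country A = hours_X / hours_Y = 10/6 = 5/3 units of Y
Opportunity cost of X for Country B = hours_X / hours_Y = 9/3 = 3 units of Y
Terms of trade must be between the two opportunity costs.
Range: 5/3 to 3

5/3 to 3


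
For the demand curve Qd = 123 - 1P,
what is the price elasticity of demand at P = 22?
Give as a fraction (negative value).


dQ/dP = -1
At P = 22: Q = 123 - 1*22 = 101
E = (dQ/dP)(P/Q) = (-1)(22/101) = -22/101

-22/101


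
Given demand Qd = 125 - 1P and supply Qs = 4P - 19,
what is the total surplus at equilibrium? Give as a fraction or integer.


Find equilibrium: 125 - 1P = 4P - 19
125 + 19 = 5P
P* = 144/5 = 144/5
Q* = 4*144/5 - 19 = 481/5
Inverse demand: P = 125 - Q/1, so P_max = 125
Inverse supply: P = 19/4 + Q/4, so P_min = 19/4
CS = (1/2) * 481/5 * (125 - 144/5) = 231361/50
PS = (1/2) * 481/5 * (144/5 - 19/4) = 231361/200
TS = CS + PS = 231361/50 + 231361/200 = 231361/40

231361/40


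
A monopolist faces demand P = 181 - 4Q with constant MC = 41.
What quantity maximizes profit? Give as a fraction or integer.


TR = P*Q = (181 - 4Q)Q = 181Q - 4Q^2
MR = dTR/dQ = 181 - 8Q
Set MR = MC:
181 - 8Q = 41
140 = 8Q
Q* = 140/8 = 35/2

35/2


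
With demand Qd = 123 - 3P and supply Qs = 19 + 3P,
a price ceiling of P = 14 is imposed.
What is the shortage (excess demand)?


At P = 14:
Qd = 123 - 3*14 = 81
Qs = 19 + 3*14 = 61
Shortage = Qd - Qs = 81 - 61 = 20

20


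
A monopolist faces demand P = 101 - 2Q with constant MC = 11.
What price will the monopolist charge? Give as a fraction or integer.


MR = 101 - 4Q
Set MR = MC: 101 - 4Q = 11
Q* = 45/2
Substitute into demand:
P* = 101 - 2*45/2 = 56

56


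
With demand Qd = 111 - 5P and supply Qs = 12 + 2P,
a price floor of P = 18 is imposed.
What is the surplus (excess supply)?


At P = 18:
Qd = 111 - 5*18 = 21
Qs = 12 + 2*18 = 48
Surplus = Qs - Qd = 48 - 21 = 27

27


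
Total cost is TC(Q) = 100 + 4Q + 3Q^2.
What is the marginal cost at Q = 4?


MC = dTC/dQ = 4 + 2*3*Q
At Q = 4:
MC = 4 + 6*4
MC = 4 + 24 = 28

28


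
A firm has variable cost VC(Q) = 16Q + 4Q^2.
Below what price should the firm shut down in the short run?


AVC(Q) = VC(Q)/Q = 16 + 4Q
AVC is increasing in Q, so minimum AVC is at Q -> 0+.
Min AVC = 16
The firm should shut down if P < 16.

16


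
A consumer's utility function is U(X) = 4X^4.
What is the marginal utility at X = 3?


MU = dU/dX = 4*4*X^(4-1)
MU = 16*X^3
At X = 3:
MU = 16 * 3^3
MU = 16 * 27 = 432

432


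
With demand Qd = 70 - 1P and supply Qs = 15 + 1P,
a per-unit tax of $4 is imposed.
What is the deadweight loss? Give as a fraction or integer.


Pre-tax equilibrium quantity: Q* = 85/2
Post-tax equilibrium quantity: Q_tax = 81/2
Reduction in quantity: Q* - Q_tax = 2
DWL = (1/2) * tax * (Q* - Q_tax)
DWL = (1/2) * 4 * 2 = 4

4


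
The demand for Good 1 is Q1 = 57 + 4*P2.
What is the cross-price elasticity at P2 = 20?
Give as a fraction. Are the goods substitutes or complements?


dQ1/dP2 = 4
At P2 = 20: Q1 = 57 + 4*20 = 137
Exy = (dQ1/dP2)(P2/Q1) = 4 * 20 / 137 = 80/137
Since Exy > 0, the goods are substitutes.

80/137 (substitutes)


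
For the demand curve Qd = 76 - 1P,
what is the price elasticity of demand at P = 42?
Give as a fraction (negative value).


dQ/dP = -1
At P = 42: Q = 76 - 1*42 = 34
E = (dQ/dP)(P/Q) = (-1)(42/34) = -21/17

-21/17


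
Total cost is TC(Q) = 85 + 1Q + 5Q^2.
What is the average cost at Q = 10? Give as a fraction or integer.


TC(10) = 85 + 1*10 + 5*10^2
TC(10) = 85 + 10 + 500 = 595
AC = TC/Q = 595/10 = 119/2

119/2


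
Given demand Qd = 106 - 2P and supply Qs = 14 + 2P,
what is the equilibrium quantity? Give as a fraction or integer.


First find equilibrium price:
106 - 2P = 14 + 2P
P* = 92/4 = 23
Then substitute into demand:
Q* = 106 - 2 * 23 = 60

60


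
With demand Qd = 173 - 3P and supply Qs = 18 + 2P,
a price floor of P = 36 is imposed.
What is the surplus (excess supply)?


At P = 36:
Qd = 173 - 3*36 = 65
Qs = 18 + 2*36 = 90
Surplus = Qs - Qd = 90 - 65 = 25

25


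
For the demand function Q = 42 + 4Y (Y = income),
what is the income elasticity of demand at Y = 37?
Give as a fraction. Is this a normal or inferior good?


dQ/dY = 4
At Y = 37: Q = 42 + 4*37 = 190
Ey = (dQ/dY)(Y/Q) = 4 * 37 / 190 = 74/95
Since Ey > 0, this is a normal good.

74/95 (normal good)


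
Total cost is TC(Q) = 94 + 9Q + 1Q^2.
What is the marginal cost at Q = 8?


MC = dTC/dQ = 9 + 2*1*Q
At Q = 8:
MC = 9 + 2*8
MC = 9 + 16 = 25

25


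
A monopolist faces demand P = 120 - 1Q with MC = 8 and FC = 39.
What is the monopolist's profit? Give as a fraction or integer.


MR = MC: 120 - 2Q = 8
Q* = 56
P* = 120 - 1*56 = 64
Profit = (P* - MC)*Q* - FC
= (64 - 8)*56 - 39
= 56*56 - 39
= 3136 - 39 = 3097

3097


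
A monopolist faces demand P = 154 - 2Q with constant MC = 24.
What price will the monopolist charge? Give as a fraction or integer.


MR = 154 - 4Q
Set MR = MC: 154 - 4Q = 24
Q* = 65/2
Substitute into demand:
P* = 154 - 2*65/2 = 89

89


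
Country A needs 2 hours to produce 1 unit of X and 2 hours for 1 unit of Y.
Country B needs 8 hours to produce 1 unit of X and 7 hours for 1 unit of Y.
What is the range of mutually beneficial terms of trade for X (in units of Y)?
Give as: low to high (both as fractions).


Opportunity cost of X for Country A = hours_X / hours_Y = 2/2 = 1 units of Y
Opportunity cost of X for Country B = hours_X / hours_Y = 8/7 = 8/7 units of Y
Terms of trade must be between the two opportunity costs.
Range: 1 to 8/7

1 to 8/7


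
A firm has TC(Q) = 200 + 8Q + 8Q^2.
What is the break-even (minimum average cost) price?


AC(Q) = 200/Q + 8 + 8Q
To minimize: dAC/dQ = -200/Q^2 + 8 = 0
Q^2 = 200/8 = 25
Q* = 5
Min AC = 200/5 + 8 + 8*5
Min AC = 40 + 8 + 40 = 88

88


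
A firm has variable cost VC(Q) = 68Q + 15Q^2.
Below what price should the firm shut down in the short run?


AVC(Q) = VC(Q)/Q = 68 + 15Q
AVC is increasing in Q, so minimum AVC is at Q -> 0+.
Min AVC = 68
The firm should shut down if P < 68.

68


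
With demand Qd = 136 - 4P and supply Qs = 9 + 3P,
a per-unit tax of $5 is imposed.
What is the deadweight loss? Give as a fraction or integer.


Pre-tax equilibrium quantity: Q* = 444/7
Post-tax equilibrium quantity: Q_tax = 384/7
Reduction in quantity: Q* - Q_tax = 60/7
DWL = (1/2) * tax * (Q* - Q_tax)
DWL = (1/2) * 5 * 60/7 = 150/7

150/7


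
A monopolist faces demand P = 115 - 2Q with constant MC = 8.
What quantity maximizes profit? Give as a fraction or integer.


TR = P*Q = (115 - 2Q)Q = 115Q - 2Q^2
MR = dTR/dQ = 115 - 4Q
Set MR = MC:
115 - 4Q = 8
107 = 4Q
Q* = 107/4 = 107/4

107/4


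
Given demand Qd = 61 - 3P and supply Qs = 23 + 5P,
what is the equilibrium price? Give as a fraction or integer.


At equilibrium, Qd = Qs.
61 - 3P = 23 + 5P
61 - 23 = 3P + 5P
38 = 8P
P* = 38/8 = 19/4

19/4


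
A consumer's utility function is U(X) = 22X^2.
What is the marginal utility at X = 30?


MU = dU/dX = 22*2*X^(2-1)
MU = 44*X^1
At X = 30:
MU = 44 * 30^1
MU = 44 * 30 = 1320

1320


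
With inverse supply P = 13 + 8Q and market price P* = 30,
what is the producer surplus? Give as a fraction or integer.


Minimum supply price (at Q=0): P_min = 13
Quantity supplied at P* = 30:
Q* = (30 - 13)/8 = 17/8
PS = (1/2) * Q* * (P* - P_min)
PS = (1/2) * 17/8 * (30 - 13)
PS = (1/2) * 17/8 * 17 = 289/16

289/16


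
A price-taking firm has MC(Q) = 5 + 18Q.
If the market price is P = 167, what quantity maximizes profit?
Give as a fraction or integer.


In perfect competition, profit is maximized where P = MC.
167 = 5 + 18Q
162 = 18Q
Q* = 162/18 = 9

9


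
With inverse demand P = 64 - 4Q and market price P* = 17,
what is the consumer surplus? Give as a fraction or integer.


Maximum willingness to pay (at Q=0): P_max = 64
Quantity demanded at P* = 17:
Q* = (64 - 17)/4 = 47/4
CS = (1/2) * Q* * (P_max - P*)
CS = (1/2) * 47/4 * (64 - 17)
CS = (1/2) * 47/4 * 47 = 2209/8

2209/8


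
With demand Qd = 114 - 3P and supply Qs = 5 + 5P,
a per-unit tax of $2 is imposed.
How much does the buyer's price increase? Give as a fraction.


With a per-unit tax, the buyer's price increase depends on relative slopes.
Supply slope: d = 5, Demand slope: b = 3
Buyer's price increase = d * tax / (b + d)
= 5 * 2 / (3 + 5)
= 10 / 8 = 5/4

5/4


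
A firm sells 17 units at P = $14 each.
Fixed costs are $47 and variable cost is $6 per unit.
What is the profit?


Total Revenue = P * Q = 14 * 17 = $238
Total Cost = FC + VC*Q = 47 + 6*17 = $149
Profit = TR - TC = 238 - 149 = $89

$89


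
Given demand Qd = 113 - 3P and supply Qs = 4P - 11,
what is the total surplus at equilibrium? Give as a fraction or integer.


Find equilibrium: 113 - 3P = 4P - 11
113 + 11 = 7P
P* = 124/7 = 124/7
Q* = 4*124/7 - 11 = 419/7
Inverse demand: P = 113/3 - Q/3, so P_max = 113/3
Inverse supply: P = 11/4 + Q/4, so P_min = 11/4
CS = (1/2) * 419/7 * (113/3 - 124/7) = 175561/294
PS = (1/2) * 419/7 * (124/7 - 11/4) = 175561/392
TS = CS + PS = 175561/294 + 175561/392 = 175561/168

175561/168


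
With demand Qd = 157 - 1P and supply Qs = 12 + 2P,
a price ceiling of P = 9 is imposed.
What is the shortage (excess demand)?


At P = 9:
Qd = 157 - 1*9 = 148
Qs = 12 + 2*9 = 30
Shortage = Qd - Qs = 148 - 30 = 118

118


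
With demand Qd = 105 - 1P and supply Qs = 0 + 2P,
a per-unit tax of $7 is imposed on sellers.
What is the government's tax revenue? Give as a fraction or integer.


With tax on sellers, new supply: Qs' = 0 + 2(P - 7)
= 2P - 14
New equilibrium quantity:
Q_new = 196/3
Tax revenue = tax * Q_new = 7 * 196/3 = 1372/3

1372/3


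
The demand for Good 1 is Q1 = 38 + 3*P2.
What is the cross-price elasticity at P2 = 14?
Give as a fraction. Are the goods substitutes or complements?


dQ1/dP2 = 3
At P2 = 14: Q1 = 38 + 3*14 = 80
Exy = (dQ1/dP2)(P2/Q1) = 3 * 14 / 80 = 21/40
Since Exy > 0, the goods are substitutes.

21/40 (substitutes)


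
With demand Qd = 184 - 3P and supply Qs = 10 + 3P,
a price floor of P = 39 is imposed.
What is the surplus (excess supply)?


At P = 39:
Qd = 184 - 3*39 = 67
Qs = 10 + 3*39 = 127
Surplus = Qs - Qd = 127 - 67 = 60

60


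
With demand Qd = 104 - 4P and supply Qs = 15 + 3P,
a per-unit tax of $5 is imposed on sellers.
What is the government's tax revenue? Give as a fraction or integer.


With tax on sellers, new supply: Qs' = 15 + 3(P - 5)
= 0 + 3P
New equilibrium quantity:
Q_new = 312/7
Tax revenue = tax * Q_new = 5 * 312/7 = 1560/7

1560/7


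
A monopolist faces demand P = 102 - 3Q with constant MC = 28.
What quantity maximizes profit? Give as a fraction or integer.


TR = P*Q = (102 - 3Q)Q = 102Q - 3Q^2
MR = dTR/dQ = 102 - 6Q
Set MR = MC:
102 - 6Q = 28
74 = 6Q
Q* = 74/6 = 37/3

37/3


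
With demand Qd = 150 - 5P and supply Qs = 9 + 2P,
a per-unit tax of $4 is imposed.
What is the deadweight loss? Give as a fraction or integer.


Pre-tax equilibrium quantity: Q* = 345/7
Post-tax equilibrium quantity: Q_tax = 305/7
Reduction in quantity: Q* - Q_tax = 40/7
DWL = (1/2) * tax * (Q* - Q_tax)
DWL = (1/2) * 4 * 40/7 = 80/7

80/7


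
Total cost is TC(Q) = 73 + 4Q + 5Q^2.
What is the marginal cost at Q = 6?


MC = dTC/dQ = 4 + 2*5*Q
At Q = 6:
MC = 4 + 10*6
MC = 4 + 60 = 64

64


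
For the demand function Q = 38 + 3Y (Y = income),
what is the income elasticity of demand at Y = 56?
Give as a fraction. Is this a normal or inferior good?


dQ/dY = 3
At Y = 56: Q = 38 + 3*56 = 206
Ey = (dQ/dY)(Y/Q) = 3 * 56 / 206 = 84/103
Since Ey > 0, this is a normal good.

84/103 (normal good)


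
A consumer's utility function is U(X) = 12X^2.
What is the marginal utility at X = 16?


MU = dU/dX = 12*2*X^(2-1)
MU = 24*X^1
At X = 16:
MU = 24 * 16^1
MU = 24 * 16 = 384

384


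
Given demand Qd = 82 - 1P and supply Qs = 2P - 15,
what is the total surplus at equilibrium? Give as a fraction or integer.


Find equilibrium: 82 - 1P = 2P - 15
82 + 15 = 3P
P* = 97/3 = 97/3
Q* = 2*97/3 - 15 = 149/3
Inverse demand: P = 82 - Q/1, so P_max = 82
Inverse supply: P = 15/2 + Q/2, so P_min = 15/2
CS = (1/2) * 149/3 * (82 - 97/3) = 22201/18
PS = (1/2) * 149/3 * (97/3 - 15/2) = 22201/36
TS = CS + PS = 22201/18 + 22201/36 = 22201/12

22201/12


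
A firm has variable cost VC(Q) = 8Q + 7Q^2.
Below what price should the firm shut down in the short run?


AVC(Q) = VC(Q)/Q = 8 + 7Q
AVC is increasing in Q, so minimum AVC is at Q -> 0+.
Min AVC = 8
The firm should shut down if P < 8.

8


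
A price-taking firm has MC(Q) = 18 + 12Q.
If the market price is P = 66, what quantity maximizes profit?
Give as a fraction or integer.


In perfect competition, profit is maximized where P = MC.
66 = 18 + 12Q
48 = 12Q
Q* = 48/12 = 4

4


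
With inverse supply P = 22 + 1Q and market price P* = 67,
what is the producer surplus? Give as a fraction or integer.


Minimum supply price (at Q=0): P_min = 22
Quantity supplied at P* = 67:
Q* = (67 - 22)/1 = 45
PS = (1/2) * Q* * (P* - P_min)
PS = (1/2) * 45 * (67 - 22)
PS = (1/2) * 45 * 45 = 2025/2

2025/2


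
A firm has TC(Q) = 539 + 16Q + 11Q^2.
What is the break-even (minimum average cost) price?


AC(Q) = 539/Q + 16 + 11Q
To minimize: dAC/dQ = -539/Q^2 + 11 = 0
Q^2 = 539/11 = 49
Q* = 7
Min AC = 539/7 + 16 + 11*7
Min AC = 77 + 16 + 77 = 170

170


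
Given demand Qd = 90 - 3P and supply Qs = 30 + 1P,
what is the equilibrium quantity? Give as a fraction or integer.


First find equilibrium price:
90 - 3P = 30 + 1P
P* = 60/4 = 15
Then substitute into demand:
Q* = 90 - 3 * 15 = 45

45


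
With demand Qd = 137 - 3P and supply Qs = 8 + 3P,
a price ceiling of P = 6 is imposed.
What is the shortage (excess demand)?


At P = 6:
Qd = 137 - 3*6 = 119
Qs = 8 + 3*6 = 26
Shortage = Qd - Qs = 119 - 26 = 93

93


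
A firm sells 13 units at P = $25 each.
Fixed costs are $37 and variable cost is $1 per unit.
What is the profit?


Total Revenue = P * Q = 25 * 13 = $325
Total Cost = FC + VC*Q = 37 + 1*13 = $50
Profit = TR - TC = 325 - 50 = $275

$275


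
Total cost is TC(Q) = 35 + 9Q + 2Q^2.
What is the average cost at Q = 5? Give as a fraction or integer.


TC(5) = 35 + 9*5 + 2*5^2
TC(5) = 35 + 45 + 50 = 130
AC = TC/Q = 130/5 = 26

26


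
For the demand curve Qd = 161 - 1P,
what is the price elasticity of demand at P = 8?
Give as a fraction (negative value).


dQ/dP = -1
At P = 8: Q = 161 - 1*8 = 153
E = (dQ/dP)(P/Q) = (-1)(8/153) = -8/153

-8/153


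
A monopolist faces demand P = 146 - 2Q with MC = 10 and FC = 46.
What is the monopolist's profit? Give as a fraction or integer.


MR = MC: 146 - 4Q = 10
Q* = 34
P* = 146 - 2*34 = 78
Profit = (P* - MC)*Q* - FC
= (78 - 10)*34 - 46
= 68*34 - 46
= 2312 - 46 = 2266

2266


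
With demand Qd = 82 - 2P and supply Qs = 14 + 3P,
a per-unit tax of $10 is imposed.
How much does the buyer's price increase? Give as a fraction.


With a per-unit tax, the buyer's price increase depends on relative slopes.
Supply slope: d = 3, Demand slope: b = 2
Buyer's price increase = d * tax / (b + d)
= 3 * 10 / (2 + 3)
= 30 / 5 = 6

6


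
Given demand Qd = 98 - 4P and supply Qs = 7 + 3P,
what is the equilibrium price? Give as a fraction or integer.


At equilibrium, Qd = Qs.
98 - 4P = 7 + 3P
98 - 7 = 4P + 3P
91 = 7P
P* = 91/7 = 13

13


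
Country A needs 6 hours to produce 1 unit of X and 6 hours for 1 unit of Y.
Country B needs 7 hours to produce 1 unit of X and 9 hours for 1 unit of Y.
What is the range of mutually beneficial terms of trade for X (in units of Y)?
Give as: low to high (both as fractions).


Opportunity cost of X for Country A = hours_X / hours_Y = 6/6 = 1 units of Y
Opportunity cost of X for Country B = hours_X / hours_Y = 7/9 = 7/9 units of Y
Terms of trade must be between the two opportunity costs.
Range: 7/9 to 1

7/9 to 1


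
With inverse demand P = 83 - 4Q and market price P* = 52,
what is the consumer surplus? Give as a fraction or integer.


Maximum willingness to pay (at Q=0): P_max = 83
Quantity demanded at P* = 52:
Q* = (83 - 52)/4 = 31/4
CS = (1/2) * Q* * (P_max - P*)
CS = (1/2) * 31/4 * (83 - 52)
CS = (1/2) * 31/4 * 31 = 961/8

961/8


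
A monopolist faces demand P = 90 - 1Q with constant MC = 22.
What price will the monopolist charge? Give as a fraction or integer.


MR = 90 - 2Q
Set MR = MC: 90 - 2Q = 22
Q* = 34
Substitute into demand:
P* = 90 - 1*34 = 56

56


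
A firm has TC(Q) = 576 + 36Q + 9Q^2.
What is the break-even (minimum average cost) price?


AC(Q) = 576/Q + 36 + 9Q
To minimize: dAC/dQ = -576/Q^2 + 9 = 0
Q^2 = 576/9 = 64
Q* = 8
Min AC = 576/8 + 36 + 9*8
Min AC = 72 + 36 + 72 = 180

180


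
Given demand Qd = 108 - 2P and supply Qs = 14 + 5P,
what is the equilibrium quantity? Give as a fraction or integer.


First find equilibrium price:
108 - 2P = 14 + 5P
P* = 94/7 = 94/7
Then substitute into demand:
Q* = 108 - 2 * 94/7 = 568/7

568/7


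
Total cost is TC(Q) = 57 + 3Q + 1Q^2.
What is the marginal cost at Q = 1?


MC = dTC/dQ = 3 + 2*1*Q
At Q = 1:
MC = 3 + 2*1
MC = 3 + 2 = 5

5


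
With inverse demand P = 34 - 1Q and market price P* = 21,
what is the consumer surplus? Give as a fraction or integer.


Maximum willingness to pay (at Q=0): P_max = 34
Quantity demanded at P* = 21:
Q* = (34 - 21)/1 = 13
CS = (1/2) * Q* * (P_max - P*)
CS = (1/2) * 13 * (34 - 21)
CS = (1/2) * 13 * 13 = 169/2

169/2


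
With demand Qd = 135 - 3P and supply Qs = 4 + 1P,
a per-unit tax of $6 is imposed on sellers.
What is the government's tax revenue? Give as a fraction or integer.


With tax on sellers, new supply: Qs' = 4 + 1(P - 6)
= 1P - 2
New equilibrium quantity:
Q_new = 129/4
Tax revenue = tax * Q_new = 6 * 129/4 = 387/2

387/2


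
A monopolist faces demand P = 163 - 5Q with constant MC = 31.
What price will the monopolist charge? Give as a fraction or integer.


MR = 163 - 10Q
Set MR = MC: 163 - 10Q = 31
Q* = 66/5
Substitute into demand:
P* = 163 - 5*66/5 = 97

97


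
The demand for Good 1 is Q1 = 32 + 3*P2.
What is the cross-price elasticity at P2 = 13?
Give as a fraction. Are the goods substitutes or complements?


dQ1/dP2 = 3
At P2 = 13: Q1 = 32 + 3*13 = 71
Exy = (dQ1/dP2)(P2/Q1) = 3 * 13 / 71 = 39/71
Since Exy > 0, the goods are substitutes.

39/71 (substitutes)


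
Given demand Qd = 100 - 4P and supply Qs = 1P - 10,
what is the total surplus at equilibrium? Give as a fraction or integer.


Find equilibrium: 100 - 4P = 1P - 10
100 + 10 = 5P
P* = 110/5 = 22
Q* = 1*22 - 10 = 12
Inverse demand: P = 25 - Q/4, so P_max = 25
Inverse supply: P = 10 + Q/1, so P_min = 10
CS = (1/2) * 12 * (25 - 22) = 18
PS = (1/2) * 12 * (22 - 10) = 72
TS = CS + PS = 18 + 72 = 90

90


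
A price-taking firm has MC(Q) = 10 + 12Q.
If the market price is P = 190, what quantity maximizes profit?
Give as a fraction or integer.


In perfect competition, profit is maximized where P = MC.
190 = 10 + 12Q
180 = 12Q
Q* = 180/12 = 15

15


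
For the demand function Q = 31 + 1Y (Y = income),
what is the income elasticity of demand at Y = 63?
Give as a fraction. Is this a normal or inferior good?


dQ/dY = 1
At Y = 63: Q = 31 + 1*63 = 94
Ey = (dQ/dY)(Y/Q) = 1 * 63 / 94 = 63/94
Since Ey > 0, this is a normal good.

63/94 (normal good)


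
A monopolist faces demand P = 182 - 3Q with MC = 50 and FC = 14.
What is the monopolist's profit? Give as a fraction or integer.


MR = MC: 182 - 6Q = 50
Q* = 22
P* = 182 - 3*22 = 116
Profit = (P* - MC)*Q* - FC
= (116 - 50)*22 - 14
= 66*22 - 14
= 1452 - 14 = 1438

1438


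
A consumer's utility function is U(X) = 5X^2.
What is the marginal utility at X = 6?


MU = dU/dX = 5*2*X^(2-1)
MU = 10*X^1
At X = 6:
MU = 10 * 6^1
MU = 10 * 6 = 60

60


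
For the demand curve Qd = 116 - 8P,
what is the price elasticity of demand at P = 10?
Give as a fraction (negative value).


dQ/dP = -8
At P = 10: Q = 116 - 8*10 = 36
E = (dQ/dP)(P/Q) = (-8)(10/36) = -20/9

-20/9


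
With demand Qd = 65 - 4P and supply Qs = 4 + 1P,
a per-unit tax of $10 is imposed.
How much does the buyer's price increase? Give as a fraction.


With a per-unit tax, the buyer's price increase depends on relative slopes.
Supply slope: d = 1, Demand slope: b = 4
Buyer's price increase = d * tax / (b + d)
= 1 * 10 / (4 + 1)
= 10 / 5 = 2

2


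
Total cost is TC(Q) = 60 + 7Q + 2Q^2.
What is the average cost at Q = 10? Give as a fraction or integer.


TC(10) = 60 + 7*10 + 2*10^2
TC(10) = 60 + 70 + 200 = 330
AC = TC/Q = 330/10 = 33

33


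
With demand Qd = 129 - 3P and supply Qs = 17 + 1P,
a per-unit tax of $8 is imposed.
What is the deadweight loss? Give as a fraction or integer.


Pre-tax equilibrium quantity: Q* = 45
Post-tax equilibrium quantity: Q_tax = 39
Reduction in quantity: Q* - Q_tax = 6
DWL = (1/2) * tax * (Q* - Q_tax)
DWL = (1/2) * 8 * 6 = 24

24


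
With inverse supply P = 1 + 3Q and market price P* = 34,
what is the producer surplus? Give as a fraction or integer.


Minimum supply price (at Q=0): P_min = 1
Quantity supplied at P* = 34:
Q* = (34 - 1)/3 = 11
PS = (1/2) * Q* * (P* - P_min)
PS = (1/2) * 11 * (34 - 1)
PS = (1/2) * 11 * 33 = 363/2

363/2


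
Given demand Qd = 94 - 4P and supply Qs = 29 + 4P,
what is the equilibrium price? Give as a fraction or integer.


At equilibrium, Qd = Qs.
94 - 4P = 29 + 4P
94 - 29 = 4P + 4P
65 = 8P
P* = 65/8 = 65/8

65/8


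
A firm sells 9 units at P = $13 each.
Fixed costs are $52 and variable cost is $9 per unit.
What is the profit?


Total Revenue = P * Q = 13 * 9 = $117
Total Cost = FC + VC*Q = 52 + 9*9 = $133
Profit = TR - TC = 117 - 133 = $-16

$-16


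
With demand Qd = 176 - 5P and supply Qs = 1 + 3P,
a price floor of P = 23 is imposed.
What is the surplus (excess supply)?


At P = 23:
Qd = 176 - 5*23 = 61
Qs = 1 + 3*23 = 70
Surplus = Qs - Qd = 70 - 61 = 9

9


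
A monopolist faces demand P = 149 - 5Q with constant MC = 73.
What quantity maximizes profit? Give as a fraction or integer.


TR = P*Q = (149 - 5Q)Q = 149Q - 5Q^2
MR = dTR/dQ = 149 - 10Q
Set MR = MC:
149 - 10Q = 73
76 = 10Q
Q* = 76/10 = 38/5

38/5


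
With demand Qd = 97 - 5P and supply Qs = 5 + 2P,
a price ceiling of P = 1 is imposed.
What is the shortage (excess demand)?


At P = 1:
Qd = 97 - 5*1 = 92
Qs = 5 + 2*1 = 7
Shortage = Qd - Qs = 92 - 7 = 85

85


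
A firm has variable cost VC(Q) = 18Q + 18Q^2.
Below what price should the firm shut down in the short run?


AVC(Q) = VC(Q)/Q = 18 + 18Q
AVC is increasing in Q, so minimum AVC is at Q -> 0+.
Min AVC = 18
The firm should shut down if P < 18.

18


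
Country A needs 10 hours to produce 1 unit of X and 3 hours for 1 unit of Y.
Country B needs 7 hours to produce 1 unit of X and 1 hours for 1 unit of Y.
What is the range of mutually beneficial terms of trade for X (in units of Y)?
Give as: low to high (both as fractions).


Opportunity cost of X for Country A = hours_X / hours_Y = 10/3 = 10/3 units of Y
Opportunity cost of X for Country B = hours_X / hours_Y = 7/1 = 7 units of Y
Terms of trade must be between the two opportunity costs.
Range: 10/3 to 7

10/3 to 7


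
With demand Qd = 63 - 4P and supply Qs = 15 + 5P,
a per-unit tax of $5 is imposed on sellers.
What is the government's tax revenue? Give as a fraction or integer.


With tax on sellers, new supply: Qs' = 15 + 5(P - 5)
= 5P - 10
New equilibrium quantity:
Q_new = 275/9
Tax revenue = tax * Q_new = 5 * 275/9 = 1375/9

1375/9


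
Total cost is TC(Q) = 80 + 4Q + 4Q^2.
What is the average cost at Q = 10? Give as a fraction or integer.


TC(10) = 80 + 4*10 + 4*10^2
TC(10) = 80 + 40 + 400 = 520
AC = TC/Q = 520/10 = 52

52


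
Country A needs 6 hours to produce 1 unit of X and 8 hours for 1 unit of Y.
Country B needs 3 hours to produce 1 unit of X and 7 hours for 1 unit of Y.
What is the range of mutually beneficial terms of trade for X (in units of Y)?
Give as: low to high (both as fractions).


Opportunity cost of X for Country A = hours_X / hours_Y = 6/8 = 3/4 units of Y
Opportunity cost of X for Country B = hours_X / hours_Y = 3/7 = 3/7 units of Y
Terms of trade must be between the two opportunity costs.
Range: 3/7 to 3/4

3/7 to 3/4


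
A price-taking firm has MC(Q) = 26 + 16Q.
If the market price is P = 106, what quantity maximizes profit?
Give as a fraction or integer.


In perfect competition, profit is maximized where P = MC.
106 = 26 + 16Q
80 = 16Q
Q* = 80/16 = 5

5


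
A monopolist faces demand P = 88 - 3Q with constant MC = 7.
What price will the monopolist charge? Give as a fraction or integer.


MR = 88 - 6Q
Set MR = MC: 88 - 6Q = 7
Q* = 27/2
Substitute into demand:
P* = 88 - 3*27/2 = 95/2

95/2


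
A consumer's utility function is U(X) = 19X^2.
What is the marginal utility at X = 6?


MU = dU/dX = 19*2*X^(2-1)
MU = 38*X^1
At X = 6:
MU = 38 * 6^1
MU = 38 * 6 = 228

228


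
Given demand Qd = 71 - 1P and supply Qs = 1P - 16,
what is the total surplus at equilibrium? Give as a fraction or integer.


Find equilibrium: 71 - 1P = 1P - 16
71 + 16 = 2P
P* = 87/2 = 87/2
Q* = 1*87/2 - 16 = 55/2
Inverse demand: P = 71 - Q/1, so P_max = 71
Inverse supply: P = 16 + Q/1, so P_min = 16
CS = (1/2) * 55/2 * (71 - 87/2) = 3025/8
PS = (1/2) * 55/2 * (87/2 - 16) = 3025/8
TS = CS + PS = 3025/8 + 3025/8 = 3025/4

3025/4


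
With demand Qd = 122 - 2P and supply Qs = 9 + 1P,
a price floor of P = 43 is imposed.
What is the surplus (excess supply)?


At P = 43:
Qd = 122 - 2*43 = 36
Qs = 9 + 1*43 = 52
Surplus = Qs - Qd = 52 - 36 = 16

16
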